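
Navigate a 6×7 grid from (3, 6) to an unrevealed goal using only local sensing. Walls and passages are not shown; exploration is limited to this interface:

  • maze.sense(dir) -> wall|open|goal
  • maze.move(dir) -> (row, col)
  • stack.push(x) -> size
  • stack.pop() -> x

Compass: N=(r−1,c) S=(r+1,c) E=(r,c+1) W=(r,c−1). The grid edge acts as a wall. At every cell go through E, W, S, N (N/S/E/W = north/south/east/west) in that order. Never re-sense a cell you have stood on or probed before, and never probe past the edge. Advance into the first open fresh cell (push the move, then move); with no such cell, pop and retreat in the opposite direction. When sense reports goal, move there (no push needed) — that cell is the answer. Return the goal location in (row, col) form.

→ maze.sense(dir=west)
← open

→ stack.push(x=west)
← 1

→ maze.move(dir=west)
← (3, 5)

→ maze.sense(dir=west)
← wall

→ maze.sense(dir=south)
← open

→ stack.push(x=south)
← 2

→ maze.move(dir=south)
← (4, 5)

→ maze.sense(dir=east)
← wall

→ maze.sense(dir=west)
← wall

→ maze.sense(dir=south)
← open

→ stack.push(x=south)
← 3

→ maze.move(dir=south)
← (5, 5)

→ maze.sense(dir=east)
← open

→ stack.push(x=east)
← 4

→ maze.move(dir=east)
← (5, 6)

→ stack.pop()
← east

→ maze.move(dir=west)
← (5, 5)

→ maze.sense(dir=west)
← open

→ stack.push(x=west)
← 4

→ maze.move(dir=west)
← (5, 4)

→ maze.sense(dir=west)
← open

→ stack.push(x=west)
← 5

→ maze.move(dir=west)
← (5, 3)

→ maze.sense(dir=west)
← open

→ stack.push(x=west)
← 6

→ maze.move(dir=west)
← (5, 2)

→ maze.sense(dir=west)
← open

→ stack.push(x=west)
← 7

→ maze.move(dir=west)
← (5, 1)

→ maze.sense(dir=west)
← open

→ stack.push(x=west)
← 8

→ maze.move(dir=west)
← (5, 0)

→ maze.sense(dir=north)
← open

→ stack.push(x=north)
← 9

→ maze.move(dir=north)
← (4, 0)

→ maze.sense(dir=east)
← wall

→ maze.sense(dir=north)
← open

→ stack.push(x=north)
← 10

→ maze.move(dir=north)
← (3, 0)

→ maze.sense(dir=east)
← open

→ stack.push(x=east)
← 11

→ maze.move(dir=east)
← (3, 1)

→ maze.sense(dir=east)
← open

→ stack.push(x=east)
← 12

→ maze.move(dir=east)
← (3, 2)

→ maze.sense(dir=east)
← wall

→ maze.sense(dir=south)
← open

→ stack.push(x=south)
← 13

→ maze.move(dir=south)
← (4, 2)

→ maze.sense(dir=east)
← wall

→ stack.pop()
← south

→ maze.move(dir=north)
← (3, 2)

→ maze.sense(dir=north)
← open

→ stack.push(x=north)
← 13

→ maze.move(dir=north)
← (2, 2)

→ maze.sense(dir=east)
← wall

→ maze.sense(dir=west)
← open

→ stack.push(x=west)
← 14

→ maze.move(dir=west)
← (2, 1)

→ maze.sense(dir=west)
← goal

→ maze.move(dir=west)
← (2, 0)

Answer: (2, 0)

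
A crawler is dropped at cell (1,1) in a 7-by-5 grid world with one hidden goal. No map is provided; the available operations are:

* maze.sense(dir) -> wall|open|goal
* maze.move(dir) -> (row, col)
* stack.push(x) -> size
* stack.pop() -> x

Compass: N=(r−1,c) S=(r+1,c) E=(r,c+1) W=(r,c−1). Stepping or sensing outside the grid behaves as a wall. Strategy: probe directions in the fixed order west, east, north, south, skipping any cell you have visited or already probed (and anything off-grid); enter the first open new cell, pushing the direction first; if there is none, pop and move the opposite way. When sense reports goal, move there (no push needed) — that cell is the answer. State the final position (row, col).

Action: maze.sense[west]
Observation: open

Action: stack.push[west]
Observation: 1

Action: maze.move[west]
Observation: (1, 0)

Action: maze.sense[north]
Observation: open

Action: stack.push[north]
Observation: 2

Action: maze.move[north]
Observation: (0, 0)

Action: maze.sense[east]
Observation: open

Action: stack.push[east]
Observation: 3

Action: maze.move[east]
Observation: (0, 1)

Action: maze.sense[east]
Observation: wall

Action: stack.pop[]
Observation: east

Action: maze.move[west]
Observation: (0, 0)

Action: stack.pop[]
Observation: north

Action: maze.move[south]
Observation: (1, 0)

Action: maze.sense[south]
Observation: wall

Action: stack.pop[]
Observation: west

Action: maze.move[east]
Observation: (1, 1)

Action: maze.sense[east]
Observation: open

Action: stack.push[east]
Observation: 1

Action: maze.move[east]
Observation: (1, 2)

Action: maze.sense[east]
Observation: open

Action: stack.push[east]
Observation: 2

Action: maze.move[east]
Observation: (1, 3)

Action: maze.sense[east]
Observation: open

Action: stack.push[east]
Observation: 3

Action: maze.move[east]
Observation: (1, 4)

Action: maze.sense[north]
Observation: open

Action: stack.push[north]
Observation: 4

Action: maze.move[north]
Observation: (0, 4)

Action: maze.sense[west]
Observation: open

Action: stack.push[west]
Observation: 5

Action: maze.move[west]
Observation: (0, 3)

Action: stack.pop[]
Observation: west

Action: maze.move[east]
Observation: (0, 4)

Action: stack.pop[]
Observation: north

Action: maze.move[south]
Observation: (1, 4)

Action: maze.sense[south]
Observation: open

Action: stack.push[south]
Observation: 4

Action: maze.move[south]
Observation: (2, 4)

Action: maze.sense[west]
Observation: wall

Action: maze.sense[south]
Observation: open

Action: stack.push[south]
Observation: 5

Action: maze.move[south]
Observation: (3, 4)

Action: maze.sense[west]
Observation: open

Action: stack.push[west]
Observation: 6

Action: maze.move[west]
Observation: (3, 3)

Action: maze.sense[west]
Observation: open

Action: stack.push[west]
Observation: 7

Action: maze.move[west]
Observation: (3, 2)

Action: maze.sense[west]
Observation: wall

Action: maze.sense[north]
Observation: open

Action: stack.push[north]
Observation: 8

Action: maze.move[north]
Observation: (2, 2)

Action: maze.sense[west]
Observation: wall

Action: stack.pop[]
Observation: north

Action: maze.move[south]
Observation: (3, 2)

Action: maze.sense[south]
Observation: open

Action: stack.push[south]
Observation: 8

Action: maze.move[south]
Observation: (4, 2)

Action: maze.sense[west]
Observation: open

Action: stack.push[west]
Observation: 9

Action: maze.move[west]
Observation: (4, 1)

Action: maze.sense[west]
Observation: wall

Action: maze.sense[south]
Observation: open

Action: stack.push[south]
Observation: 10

Action: maze.move[south]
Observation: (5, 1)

Action: maze.sense[west]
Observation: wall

Action: maze.sense[east]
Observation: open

Action: stack.push[east]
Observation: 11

Action: maze.move[east]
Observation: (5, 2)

Action: maze.sense[east]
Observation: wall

Action: maze.sense[south]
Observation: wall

Action: stack.pop[]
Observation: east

Action: maze.move[west]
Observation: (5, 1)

Action: maze.sense[south]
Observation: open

Action: stack.push[south]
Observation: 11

Action: maze.move[south]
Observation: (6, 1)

Action: maze.sense[west]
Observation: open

Action: stack.push[west]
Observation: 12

Action: maze.move[west]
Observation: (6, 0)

Action: stack.pop[]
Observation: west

Action: maze.move[east]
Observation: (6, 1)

Action: stack.pop[]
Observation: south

Action: maze.move[north]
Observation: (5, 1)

Action: stack.pop[]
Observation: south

Action: maze.move[north]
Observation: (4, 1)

Action: stack.pop[]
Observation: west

Action: maze.move[east]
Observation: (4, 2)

Action: maze.sense[east]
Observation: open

Action: stack.push[east]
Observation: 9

Action: maze.move[east]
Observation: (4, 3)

Action: maze.sense[east]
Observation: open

Action: stack.push[east]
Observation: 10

Action: maze.move[east]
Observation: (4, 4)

Action: maze.sense[south]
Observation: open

Action: stack.push[south]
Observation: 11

Action: maze.move[south]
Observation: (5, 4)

Action: maze.sense[south]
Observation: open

Action: stack.push[south]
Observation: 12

Action: maze.move[south]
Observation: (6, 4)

Action: maze.sense[west]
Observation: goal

Action: maze.move[west]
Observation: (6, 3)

Answer: (6, 3)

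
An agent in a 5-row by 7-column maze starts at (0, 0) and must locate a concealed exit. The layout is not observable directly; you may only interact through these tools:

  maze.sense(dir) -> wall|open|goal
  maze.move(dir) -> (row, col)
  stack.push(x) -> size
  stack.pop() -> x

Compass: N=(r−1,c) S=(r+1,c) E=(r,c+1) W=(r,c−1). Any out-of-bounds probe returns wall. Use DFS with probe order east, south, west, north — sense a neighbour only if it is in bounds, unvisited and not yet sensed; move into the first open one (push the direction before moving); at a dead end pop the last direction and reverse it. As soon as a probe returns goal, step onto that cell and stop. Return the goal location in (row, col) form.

Action: maze.sense[dir='east']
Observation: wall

Action: maze.sense[dir='south']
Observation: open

Action: stack.push[x='south']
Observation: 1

Action: maze.move[dir='south']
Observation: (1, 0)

Action: maze.sense[dir='east']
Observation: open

Action: stack.push[x='east']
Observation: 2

Action: maze.move[dir='east']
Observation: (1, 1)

Action: maze.sense[dir='east']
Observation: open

Action: stack.push[x='east']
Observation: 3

Action: maze.move[dir='east']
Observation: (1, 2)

Action: maze.sense[dir='east']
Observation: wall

Action: maze.sense[dir='south']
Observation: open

Action: stack.push[x='south']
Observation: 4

Action: maze.move[dir='south']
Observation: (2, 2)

Action: maze.sense[dir='east']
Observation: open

Action: stack.push[x='east']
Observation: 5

Action: maze.move[dir='east']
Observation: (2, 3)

Action: maze.sense[dir='east']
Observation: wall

Action: maze.sense[dir='south']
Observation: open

Action: stack.push[x='south']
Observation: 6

Action: maze.move[dir='south']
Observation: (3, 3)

Action: maze.sense[dir='east']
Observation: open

Action: stack.push[x='east']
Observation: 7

Action: maze.move[dir='east']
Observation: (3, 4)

Action: maze.sense[dir='east']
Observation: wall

Action: maze.sense[dir='south']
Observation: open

Action: stack.push[x='south']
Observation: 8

Action: maze.move[dir='south']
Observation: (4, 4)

Action: maze.sense[dir='east']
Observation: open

Action: stack.push[x='east']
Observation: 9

Action: maze.move[dir='east']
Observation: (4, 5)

Action: maze.sense[dir='east']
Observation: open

Action: stack.push[x='east']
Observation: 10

Action: maze.move[dir='east']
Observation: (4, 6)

Action: maze.sense[dir='north']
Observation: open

Action: stack.push[x='north']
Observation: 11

Action: maze.move[dir='north']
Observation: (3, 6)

Action: maze.sense[dir='north']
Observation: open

Action: stack.push[x='north']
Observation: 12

Action: maze.move[dir='north']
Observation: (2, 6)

Action: maze.sense[dir='west']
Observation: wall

Action: maze.sense[dir='north']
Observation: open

Action: stack.push[x='north']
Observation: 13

Action: maze.move[dir='north']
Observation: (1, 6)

Action: maze.sense[dir='west']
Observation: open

Action: stack.push[x='west']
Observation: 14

Action: maze.move[dir='west']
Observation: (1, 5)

Action: maze.sense[dir='west']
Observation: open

Action: stack.push[x='west']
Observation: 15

Action: maze.move[dir='west']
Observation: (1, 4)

Action: maze.sense[dir='north']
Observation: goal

Action: maze.move[dir='north']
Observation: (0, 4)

Answer: (0, 4)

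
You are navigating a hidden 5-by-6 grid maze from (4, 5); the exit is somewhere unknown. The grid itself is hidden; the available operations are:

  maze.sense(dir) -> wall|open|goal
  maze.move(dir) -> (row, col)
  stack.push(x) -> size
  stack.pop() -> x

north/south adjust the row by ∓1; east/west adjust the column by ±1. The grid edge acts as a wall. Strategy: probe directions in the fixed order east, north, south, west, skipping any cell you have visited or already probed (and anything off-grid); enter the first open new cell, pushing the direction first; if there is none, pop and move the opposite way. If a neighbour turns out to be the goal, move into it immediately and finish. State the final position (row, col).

> sense dir: north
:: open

> push x: north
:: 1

> move dir: north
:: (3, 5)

> sense dir: north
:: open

> push x: north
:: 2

> move dir: north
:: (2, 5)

> sense dir: north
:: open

> push x: north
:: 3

> move dir: north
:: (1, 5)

> sense dir: north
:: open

> push x: north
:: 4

> move dir: north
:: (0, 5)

> sense dir: west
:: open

> push x: west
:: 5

> move dir: west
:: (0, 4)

> sense dir: south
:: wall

> sense dir: west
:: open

> push x: west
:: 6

> move dir: west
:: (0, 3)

> sense dir: south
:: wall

> sense dir: west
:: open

> push x: west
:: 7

> move dir: west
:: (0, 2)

> sense dir: south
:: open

> push x: south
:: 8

> move dir: south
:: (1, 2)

> sense dir: south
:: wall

> sense dir: west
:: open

> push x: west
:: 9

> move dir: west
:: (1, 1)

> sense dir: north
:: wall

> sense dir: south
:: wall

> sense dir: west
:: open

> push x: west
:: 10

> move dir: west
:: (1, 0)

> sense dir: north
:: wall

> sense dir: south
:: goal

> move dir: south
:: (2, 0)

Answer: (2, 0)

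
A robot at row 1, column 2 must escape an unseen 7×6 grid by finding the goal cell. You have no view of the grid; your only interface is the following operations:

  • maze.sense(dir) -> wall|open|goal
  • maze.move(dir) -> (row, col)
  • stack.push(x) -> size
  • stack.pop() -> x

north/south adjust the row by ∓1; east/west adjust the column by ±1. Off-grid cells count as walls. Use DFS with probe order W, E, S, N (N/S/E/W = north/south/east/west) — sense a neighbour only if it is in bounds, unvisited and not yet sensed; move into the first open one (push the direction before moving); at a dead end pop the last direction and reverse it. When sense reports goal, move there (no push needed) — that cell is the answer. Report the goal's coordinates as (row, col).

Act: maze.sense[dir→west]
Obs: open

Act: stack.push[x→west]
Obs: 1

Act: maze.move[dir→west]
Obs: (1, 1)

Act: maze.sense[dir→west]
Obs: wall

Act: maze.sense[dir→south]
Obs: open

Act: stack.push[x→south]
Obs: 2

Act: maze.move[dir→south]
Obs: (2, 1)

Act: maze.sense[dir→west]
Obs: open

Act: stack.push[x→west]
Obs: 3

Act: maze.move[dir→west]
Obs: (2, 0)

Act: maze.sense[dir→south]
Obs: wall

Act: stack.pop[]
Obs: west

Act: maze.move[dir→east]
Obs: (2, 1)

Act: maze.sense[dir→east]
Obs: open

Act: stack.push[x→east]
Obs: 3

Act: maze.move[dir→east]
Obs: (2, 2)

Act: maze.sense[dir→east]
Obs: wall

Act: maze.sense[dir→south]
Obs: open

Act: stack.push[x→south]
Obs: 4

Act: maze.move[dir→south]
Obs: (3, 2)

Act: maze.sense[dir→west]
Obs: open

Act: stack.push[x→west]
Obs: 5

Act: maze.move[dir→west]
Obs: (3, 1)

Act: maze.sense[dir→south]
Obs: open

Act: stack.push[x→south]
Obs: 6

Act: maze.move[dir→south]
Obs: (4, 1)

Act: maze.sense[dir→west]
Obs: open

Act: stack.push[x→west]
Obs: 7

Act: maze.move[dir→west]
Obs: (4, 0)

Act: maze.sense[dir→south]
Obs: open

Act: stack.push[x→south]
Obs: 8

Act: maze.move[dir→south]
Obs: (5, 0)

Act: maze.sense[dir→east]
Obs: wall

Act: maze.sense[dir→south]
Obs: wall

Act: stack.pop[]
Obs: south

Act: maze.move[dir→north]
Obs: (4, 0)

Act: stack.pop[]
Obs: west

Act: maze.move[dir→east]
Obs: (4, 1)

Act: maze.sense[dir→east]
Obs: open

Act: stack.push[x→east]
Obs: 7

Act: maze.move[dir→east]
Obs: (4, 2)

Act: maze.sense[dir→east]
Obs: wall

Act: maze.sense[dir→south]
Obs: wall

Act: stack.pop[]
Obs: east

Act: maze.move[dir→west]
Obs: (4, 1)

Act: stack.pop[]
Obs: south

Act: maze.move[dir→north]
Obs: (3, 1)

Act: stack.pop[]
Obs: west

Act: maze.move[dir→east]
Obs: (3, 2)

Act: maze.sense[dir→east]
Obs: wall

Act: stack.pop[]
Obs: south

Act: maze.move[dir→north]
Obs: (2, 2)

Act: stack.pop[]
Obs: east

Act: maze.move[dir→west]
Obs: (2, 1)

Act: stack.pop[]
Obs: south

Act: maze.move[dir→north]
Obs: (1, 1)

Act: maze.sense[dir→north]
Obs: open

Act: stack.push[x→north]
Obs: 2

Act: maze.move[dir→north]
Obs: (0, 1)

Act: maze.sense[dir→west]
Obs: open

Act: stack.push[x→west]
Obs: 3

Act: maze.move[dir→west]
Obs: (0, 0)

Act: stack.pop[]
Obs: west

Act: maze.move[dir→east]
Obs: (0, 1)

Act: maze.sense[dir→east]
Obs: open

Act: stack.push[x→east]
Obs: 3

Act: maze.move[dir→east]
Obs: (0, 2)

Act: maze.sense[dir→east]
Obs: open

Act: stack.push[x→east]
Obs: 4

Act: maze.move[dir→east]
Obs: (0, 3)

Act: maze.sense[dir→east]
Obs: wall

Act: maze.sense[dir→south]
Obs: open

Act: stack.push[x→south]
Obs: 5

Act: maze.move[dir→south]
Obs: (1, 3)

Act: maze.sense[dir→east]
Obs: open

Act: stack.push[x→east]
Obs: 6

Act: maze.move[dir→east]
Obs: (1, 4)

Act: maze.sense[dir→east]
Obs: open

Act: stack.push[x→east]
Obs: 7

Act: maze.move[dir→east]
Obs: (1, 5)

Act: maze.sense[dir→south]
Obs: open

Act: stack.push[x→south]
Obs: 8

Act: maze.move[dir→south]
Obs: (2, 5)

Act: maze.sense[dir→west]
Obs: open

Act: stack.push[x→west]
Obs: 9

Act: maze.move[dir→west]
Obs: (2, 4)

Act: maze.sense[dir→south]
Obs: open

Act: stack.push[x→south]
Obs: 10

Act: maze.move[dir→south]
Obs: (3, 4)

Act: maze.sense[dir→east]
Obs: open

Act: stack.push[x→east]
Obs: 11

Act: maze.move[dir→east]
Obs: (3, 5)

Act: maze.sense[dir→south]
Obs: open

Act: stack.push[x→south]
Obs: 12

Act: maze.move[dir→south]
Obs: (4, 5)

Act: maze.sense[dir→west]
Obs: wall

Act: maze.sense[dir→south]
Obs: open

Act: stack.push[x→south]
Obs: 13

Act: maze.move[dir→south]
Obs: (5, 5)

Act: maze.sense[dir→west]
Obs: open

Act: stack.push[x→west]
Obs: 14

Act: maze.move[dir→west]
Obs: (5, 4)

Act: maze.sense[dir→west]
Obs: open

Act: stack.push[x→west]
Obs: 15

Act: maze.move[dir→west]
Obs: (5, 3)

Act: maze.sense[dir→south]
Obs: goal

Act: maze.move[dir→south]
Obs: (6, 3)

Answer: (6, 3)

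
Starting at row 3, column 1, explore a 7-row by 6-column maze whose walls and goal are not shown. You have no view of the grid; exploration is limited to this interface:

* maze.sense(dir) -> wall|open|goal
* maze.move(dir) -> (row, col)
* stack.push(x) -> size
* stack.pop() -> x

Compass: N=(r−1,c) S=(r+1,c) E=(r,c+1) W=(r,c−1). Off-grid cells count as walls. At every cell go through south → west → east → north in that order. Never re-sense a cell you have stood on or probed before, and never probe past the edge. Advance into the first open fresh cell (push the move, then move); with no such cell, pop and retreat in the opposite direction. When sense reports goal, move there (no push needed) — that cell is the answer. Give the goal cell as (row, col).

Invoking maze.sense on dir='south', and observe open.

I invoke stack.push on x='south', which returns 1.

Using maze.move on dir='south', yielding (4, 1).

I try maze.sense on dir='south', : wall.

Calling maze.sense on dir='west', and see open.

Invoking stack.push on x='west', which returns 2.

Now I run maze.move on dir='west', and observe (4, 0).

I use maze.sense on dir='south', giving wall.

I run maze.sense on dir='north', which returns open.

Calling stack.push on x='north', : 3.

Using maze.move on dir='north', → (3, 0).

Now I run maze.sense on dir='north', and get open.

I invoke stack.push on x='north', and see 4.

I try maze.move on dir='north', and get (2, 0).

I try maze.sense on dir='east', and observe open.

Then stack.push on x='east', → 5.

Then maze.move on dir='east', → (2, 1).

I run maze.sense on dir='east', yielding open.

Invoking stack.push on x='east', and observe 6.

I invoke maze.move on dir='east', — result: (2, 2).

Next I call maze.sense on dir='south', giving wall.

I invoke maze.sense on dir='east', and see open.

I invoke stack.push on x='east', : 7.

Using maze.move on dir='east', and observe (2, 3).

Next I call maze.sense on dir='south', which returns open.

I use stack.push on x='south', → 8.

Now I run maze.move on dir='south', → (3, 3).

Invoking maze.sense on dir='south', and see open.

Now I run stack.push on x='south', : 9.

Next I call maze.move on dir='south', and observe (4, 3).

I call maze.sense on dir='south', : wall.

Next I call maze.sense on dir='west', and get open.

Using stack.push on x='west', which returns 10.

I invoke maze.move on dir='west', yielding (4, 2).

Using maze.sense on dir='south', — result: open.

I use stack.push on x='south', and get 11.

I try maze.move on dir='south', yielding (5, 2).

I use maze.sense on dir='south', → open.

Using stack.push on x='south', → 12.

Using maze.move on dir='south', and observe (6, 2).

Next I call maze.sense on dir='west', giving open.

I call stack.push on x='west', yielding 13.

Invoking maze.move on dir='west', giving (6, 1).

Using maze.sense on dir='west', and observe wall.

I use stack.pop(), giving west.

I invoke maze.move on dir='east', yielding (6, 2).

Using maze.sense on dir='east', — result: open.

Next I call stack.push on x='east', and observe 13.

Using maze.move on dir='east', — result: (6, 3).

I invoke maze.sense on dir='east', giving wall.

Invoking stack.pop, : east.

Now I run maze.move on dir='west', giving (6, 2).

I use stack.pop(), giving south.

Using maze.move on dir='north', yielding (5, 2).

Invoking stack.pop, and get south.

I invoke maze.move on dir='north', and get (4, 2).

Then stack.pop, yielding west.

I try maze.move on dir='east', yielding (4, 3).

I run maze.sense on dir='east', which returns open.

Now I run stack.push on x='east', and get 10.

Calling maze.move on dir='east', and get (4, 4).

I call maze.sense on dir='south', yielding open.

I try stack.push on x='south', which returns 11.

Then maze.move on dir='south', : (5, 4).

I invoke maze.sense on dir='east', and get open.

I try stack.push on x='east', — result: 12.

Now I run maze.move on dir='east', and see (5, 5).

Using maze.sense on dir='south', yielding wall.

I invoke maze.sense on dir='north', and see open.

Then stack.push on x='north', → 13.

Using maze.move on dir='north', and observe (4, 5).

Using maze.sense on dir='north', yielding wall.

I use stack.pop, and see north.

I try maze.move on dir='south', yielding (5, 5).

I call stack.pop, and get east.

I use maze.move on dir='west', giving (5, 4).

Next I call stack.pop, giving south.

Calling maze.move on dir='north', and get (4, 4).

I invoke maze.sense on dir='north', — result: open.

Invoking stack.push on x='north', and see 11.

Using maze.move on dir='north', yielding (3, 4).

I try maze.sense on dir='north', yielding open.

I invoke stack.push on x='north', giving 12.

Using maze.move on dir='north', yielding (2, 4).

Next I call maze.sense on dir='east', → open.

Using stack.push on x='east', giving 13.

Then maze.move on dir='east', → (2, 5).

Next I call maze.sense on dir='north', — result: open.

Using stack.push on x='north', yielding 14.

Then maze.move on dir='north', : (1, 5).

Then maze.sense on dir='west', giving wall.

I call maze.sense on dir='north', and see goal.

I use maze.move on dir='north', : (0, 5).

Answer: (0, 5)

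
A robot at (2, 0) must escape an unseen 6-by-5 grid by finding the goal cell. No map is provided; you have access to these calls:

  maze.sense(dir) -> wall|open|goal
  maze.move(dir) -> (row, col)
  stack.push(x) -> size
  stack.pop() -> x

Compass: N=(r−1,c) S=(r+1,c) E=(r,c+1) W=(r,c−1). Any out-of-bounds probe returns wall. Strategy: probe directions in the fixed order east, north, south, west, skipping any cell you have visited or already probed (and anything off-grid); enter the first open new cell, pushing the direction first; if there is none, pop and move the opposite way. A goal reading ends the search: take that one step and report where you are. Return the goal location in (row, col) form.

-- 1. sense(east) ~> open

-- 2. push(east) ~> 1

-- 3. move(east) ~> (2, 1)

-- 4. sense(east) ~> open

-- 5. push(east) ~> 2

-- 6. move(east) ~> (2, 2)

-- 7. sense(east) ~> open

-- 8. push(east) ~> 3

-- 9. move(east) ~> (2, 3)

-- 10. sense(east) ~> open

-- 11. push(east) ~> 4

-- 12. move(east) ~> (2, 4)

-- 13. sense(north) ~> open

-- 14. push(north) ~> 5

-- 15. move(north) ~> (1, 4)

-- 16. sense(north) ~> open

-- 17. push(north) ~> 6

-- 18. move(north) ~> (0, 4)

-- 19. sense(west) ~> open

-- 20. push(west) ~> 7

-- 21. move(west) ~> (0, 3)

-- 22. sense(south) ~> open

-- 23. push(south) ~> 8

-- 24. move(south) ~> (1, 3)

-- 25. sense(west) ~> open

-- 26. push(west) ~> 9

-- 27. move(west) ~> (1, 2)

-- 28. sense(north) ~> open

-- 29. push(north) ~> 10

-- 30. move(north) ~> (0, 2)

-- 31. sense(west) ~> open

-- 32. push(west) ~> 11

-- 33. move(west) ~> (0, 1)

-- 34. sense(south) ~> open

-- 35. push(south) ~> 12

-- 36. move(south) ~> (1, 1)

-- 37. sense(west) ~> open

-- 38. push(west) ~> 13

-- 39. move(west) ~> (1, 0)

-- 40. sense(north) ~> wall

-- 41. pop() ~> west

-- 42. move(east) ~> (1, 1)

-- 43. pop() ~> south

-- 44. move(north) ~> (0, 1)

-- 45. pop() ~> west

-- 46. move(east) ~> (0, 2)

-- 47. pop() ~> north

-- 48. move(south) ~> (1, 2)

-- 49. pop() ~> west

-- 50. move(east) ~> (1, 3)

-- 51. pop() ~> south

-- 52. move(north) ~> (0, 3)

-- 53. pop() ~> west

-- 54. move(east) ~> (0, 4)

-- 55. pop() ~> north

-- 56. move(south) ~> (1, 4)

-- 57. pop() ~> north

-- 58. move(south) ~> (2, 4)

-- 59. sense(south) ~> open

-- 60. push(south) ~> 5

-- 61. move(south) ~> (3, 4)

-- 62. sense(south) ~> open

-- 63. push(south) ~> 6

-- 64. move(south) ~> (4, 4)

-- 65. sense(south) ~> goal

-- 66. move(south) ~> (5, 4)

Answer: (5, 4)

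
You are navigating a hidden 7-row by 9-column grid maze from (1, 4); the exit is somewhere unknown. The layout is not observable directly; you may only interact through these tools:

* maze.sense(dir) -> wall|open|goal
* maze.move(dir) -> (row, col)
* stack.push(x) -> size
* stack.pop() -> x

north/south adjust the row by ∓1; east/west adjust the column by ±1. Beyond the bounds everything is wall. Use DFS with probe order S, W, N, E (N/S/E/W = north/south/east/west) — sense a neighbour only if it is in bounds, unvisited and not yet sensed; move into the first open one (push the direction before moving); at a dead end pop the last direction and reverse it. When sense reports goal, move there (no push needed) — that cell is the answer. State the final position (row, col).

~$ maze.sense south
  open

~$ stack.push south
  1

~$ maze.move south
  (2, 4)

~$ maze.sense south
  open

~$ stack.push south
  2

~$ maze.move south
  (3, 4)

~$ maze.sense south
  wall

~$ maze.sense west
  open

~$ stack.push west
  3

~$ maze.move west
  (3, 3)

~$ maze.sense south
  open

~$ stack.push south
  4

~$ maze.move south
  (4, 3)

~$ maze.sense south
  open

~$ stack.push south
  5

~$ maze.move south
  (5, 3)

~$ maze.sense south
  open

~$ stack.push south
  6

~$ maze.move south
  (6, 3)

~$ maze.sense west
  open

~$ stack.push west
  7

~$ maze.move west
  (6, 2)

~$ maze.sense west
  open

~$ stack.push west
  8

~$ maze.move west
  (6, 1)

~$ maze.sense west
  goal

~$ maze.move west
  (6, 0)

Answer: (6, 0)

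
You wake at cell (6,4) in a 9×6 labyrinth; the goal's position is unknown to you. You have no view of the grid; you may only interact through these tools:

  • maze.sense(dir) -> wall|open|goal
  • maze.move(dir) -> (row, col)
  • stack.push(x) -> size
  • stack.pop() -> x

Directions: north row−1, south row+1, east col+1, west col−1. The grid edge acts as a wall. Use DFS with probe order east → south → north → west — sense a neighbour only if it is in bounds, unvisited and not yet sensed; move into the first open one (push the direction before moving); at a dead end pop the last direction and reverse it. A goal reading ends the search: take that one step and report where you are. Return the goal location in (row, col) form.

I use sense passing east, and observe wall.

I call sense passing south, which returns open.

Next I call push passing south, — result: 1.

Now I run move passing south, and see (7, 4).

Next I call sense passing east, → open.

I try push passing east, and see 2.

Using move passing east, which returns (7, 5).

Now I run sense passing south, giving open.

Next I call push passing south, which returns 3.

I use move passing south, giving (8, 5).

Calling sense passing west, — result: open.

I use push passing west, giving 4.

I try move passing west, and observe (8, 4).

Then sense passing west, : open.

I invoke push passing west, giving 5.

Invoking move passing west, → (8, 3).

I use sense passing north, which returns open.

Next I call push passing north, — result: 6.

Next I call move passing north, giving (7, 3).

I run sense passing north, which returns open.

I call push passing north, — result: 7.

Next I call move passing north, and see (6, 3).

Now I run sense passing north, which returns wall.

I try sense passing west, giving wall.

Invoking pop(), yielding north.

Using move passing south, giving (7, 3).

I invoke sense passing west, : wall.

Now I run pop(), which returns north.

I try move passing south, and see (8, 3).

Next I call sense passing west, giving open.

Using push passing west, : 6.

Using move passing west, yielding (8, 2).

Then sense passing west, yielding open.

I invoke push passing west, and get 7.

I call move passing west, giving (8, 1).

Calling sense passing north, giving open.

Calling push passing north, and see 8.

Then move passing north, → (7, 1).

I use sense passing north, → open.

I use push passing north, which returns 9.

Then move passing north, → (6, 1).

Calling sense passing north, — result: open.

Next I call push passing north, and get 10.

I invoke move passing north, giving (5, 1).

Then sense passing east, → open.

I call push passing east, — result: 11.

Then move passing east, which returns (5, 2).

Using sense passing north, giving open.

Invoking push passing north, and observe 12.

I call move passing north, and observe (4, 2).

Calling sense passing east, : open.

I invoke push passing east, giving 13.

Calling move passing east, : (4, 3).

Using sense passing east, → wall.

Using sense passing north, giving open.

I invoke push passing north, — result: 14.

I use move passing north, and get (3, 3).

I try sense passing east, and see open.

Then push passing east, and observe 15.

I call move passing east, → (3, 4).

I try sense passing east, giving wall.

Then sense passing north, — result: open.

Now I run push passing north, and see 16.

I call move passing north, which returns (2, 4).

I run sense passing east, — result: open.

Now I run push passing east, which returns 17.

I invoke move passing east, — result: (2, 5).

I call sense passing north, which returns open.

I try push passing north, giving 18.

I run move passing north, → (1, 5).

Now I run sense passing north, and see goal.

I invoke move passing north, : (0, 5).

Answer: (0, 5)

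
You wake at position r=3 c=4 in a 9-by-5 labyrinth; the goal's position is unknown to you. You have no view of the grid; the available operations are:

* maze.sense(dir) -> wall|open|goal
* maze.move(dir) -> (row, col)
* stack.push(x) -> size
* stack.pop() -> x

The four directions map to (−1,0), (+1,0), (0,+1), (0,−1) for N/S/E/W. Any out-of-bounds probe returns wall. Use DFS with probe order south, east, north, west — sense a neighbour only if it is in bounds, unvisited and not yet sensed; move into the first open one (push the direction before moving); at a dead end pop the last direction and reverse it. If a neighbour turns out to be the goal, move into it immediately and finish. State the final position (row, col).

! maze.sense(south) => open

! stack.push(south) => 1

! maze.move(south) => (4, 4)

! maze.sense(south) => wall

! maze.sense(west) => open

! stack.push(west) => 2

! maze.move(west) => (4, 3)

! maze.sense(south) => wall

! maze.sense(north) => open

! stack.push(north) => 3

! maze.move(north) => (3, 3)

! maze.sense(north) => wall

! maze.sense(west) => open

! stack.push(west) => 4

! maze.move(west) => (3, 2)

! maze.sense(south) => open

! stack.push(south) => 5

! maze.move(south) => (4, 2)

! maze.sense(south) => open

! stack.push(south) => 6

! maze.move(south) => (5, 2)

! maze.sense(south) => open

! stack.push(south) => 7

! maze.move(south) => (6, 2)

! maze.sense(south) => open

! stack.push(south) => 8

! maze.move(south) => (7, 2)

! maze.sense(south) => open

! stack.push(south) => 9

! maze.move(south) => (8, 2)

! maze.sense(east) => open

! stack.push(east) => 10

! maze.move(east) => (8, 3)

! maze.sense(east) => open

! stack.push(east) => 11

! maze.move(east) => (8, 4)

! maze.sense(north) => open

! stack.push(north) => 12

! maze.move(north) => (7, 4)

! maze.sense(north) => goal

! maze.move(north) => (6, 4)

Answer: (6, 4)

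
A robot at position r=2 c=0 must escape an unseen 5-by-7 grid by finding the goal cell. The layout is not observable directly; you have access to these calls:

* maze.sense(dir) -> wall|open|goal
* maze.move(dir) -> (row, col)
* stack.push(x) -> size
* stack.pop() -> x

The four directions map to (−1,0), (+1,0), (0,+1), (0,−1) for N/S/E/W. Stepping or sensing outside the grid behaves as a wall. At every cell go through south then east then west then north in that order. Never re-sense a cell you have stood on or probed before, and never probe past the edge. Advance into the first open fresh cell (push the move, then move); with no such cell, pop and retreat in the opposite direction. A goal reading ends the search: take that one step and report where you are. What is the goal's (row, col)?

-- maze.sense(south) == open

-- stack.push(south) == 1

-- maze.move(south) == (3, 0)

-- maze.sense(south) == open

-- stack.push(south) == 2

-- maze.move(south) == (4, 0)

-- maze.sense(east) == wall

-- stack.pop() == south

-- maze.move(north) == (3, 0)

-- maze.sense(east) == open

-- stack.push(east) == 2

-- maze.move(east) == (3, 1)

-- maze.sense(east) == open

-- stack.push(east) == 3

-- maze.move(east) == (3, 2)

-- maze.sense(south) == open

-- stack.push(south) == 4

-- maze.move(south) == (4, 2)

-- maze.sense(east) == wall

-- stack.pop() == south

-- maze.move(north) == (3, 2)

-- maze.sense(east) == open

-- stack.push(east) == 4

-- maze.move(east) == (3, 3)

-- maze.sense(east) == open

-- stack.push(east) == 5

-- maze.move(east) == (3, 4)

-- maze.sense(south) == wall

-- maze.sense(east) == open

-- stack.push(east) == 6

-- maze.move(east) == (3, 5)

-- maze.sense(south) == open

-- stack.push(south) == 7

-- maze.move(south) == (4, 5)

-- maze.sense(east) == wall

-- stack.pop() == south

-- maze.move(north) == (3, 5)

-- maze.sense(east) == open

-- stack.push(east) == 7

-- maze.move(east) == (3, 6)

-- maze.sense(north) == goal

-- maze.move(north) == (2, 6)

Answer: (2, 6)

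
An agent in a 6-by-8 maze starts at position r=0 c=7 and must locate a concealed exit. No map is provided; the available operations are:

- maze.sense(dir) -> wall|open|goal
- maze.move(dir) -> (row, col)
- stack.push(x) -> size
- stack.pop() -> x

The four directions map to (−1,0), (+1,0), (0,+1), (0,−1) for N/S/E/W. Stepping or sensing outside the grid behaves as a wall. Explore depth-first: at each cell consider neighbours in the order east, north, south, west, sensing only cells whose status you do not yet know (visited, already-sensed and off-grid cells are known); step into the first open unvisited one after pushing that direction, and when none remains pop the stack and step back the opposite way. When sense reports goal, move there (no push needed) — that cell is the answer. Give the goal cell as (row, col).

% maze.sense dir='south'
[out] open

% stack.push x='south'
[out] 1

% maze.move dir='south'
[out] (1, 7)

% maze.sense dir='south'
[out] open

% stack.push x='south'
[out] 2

% maze.move dir='south'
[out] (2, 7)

% maze.sense dir='south'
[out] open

% stack.push x='south'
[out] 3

% maze.move dir='south'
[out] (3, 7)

% maze.sense dir='south'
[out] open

% stack.push x='south'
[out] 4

% maze.move dir='south'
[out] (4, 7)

% maze.sense dir='south'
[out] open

% stack.push x='south'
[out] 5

% maze.move dir='south'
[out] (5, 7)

% maze.sense dir='west'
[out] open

% stack.push x='west'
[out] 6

% maze.move dir='west'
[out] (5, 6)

% maze.sense dir='north'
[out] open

% stack.push x='north'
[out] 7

% maze.move dir='north'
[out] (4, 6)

% maze.sense dir='north'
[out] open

% stack.push x='north'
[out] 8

% maze.move dir='north'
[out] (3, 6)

% maze.sense dir='north'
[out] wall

% maze.sense dir='west'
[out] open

% stack.push x='west'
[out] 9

% maze.move dir='west'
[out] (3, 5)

% maze.sense dir='north'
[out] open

% stack.push x='north'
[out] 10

% maze.move dir='north'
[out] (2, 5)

% maze.sense dir='north'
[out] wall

% maze.sense dir='west'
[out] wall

% stack.pop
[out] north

% maze.move dir='south'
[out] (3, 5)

% maze.sense dir='south'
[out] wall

% maze.sense dir='west'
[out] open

% stack.push x='west'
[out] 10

% maze.move dir='west'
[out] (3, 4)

% maze.sense dir='south'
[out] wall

% maze.sense dir='west'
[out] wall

% stack.pop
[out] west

% maze.move dir='east'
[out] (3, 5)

% stack.pop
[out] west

% maze.move dir='east'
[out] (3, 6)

% stack.pop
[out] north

% maze.move dir='south'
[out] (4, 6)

% stack.pop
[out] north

% maze.move dir='south'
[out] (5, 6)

% maze.sense dir='west'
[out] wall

% stack.pop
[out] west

% maze.move dir='east'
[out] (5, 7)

% stack.pop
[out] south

% maze.move dir='north'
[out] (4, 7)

% stack.pop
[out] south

% maze.move dir='north'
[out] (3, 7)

% stack.pop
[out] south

% maze.move dir='north'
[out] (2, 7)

% stack.pop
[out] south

% maze.move dir='north'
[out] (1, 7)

% maze.sense dir='west'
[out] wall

% stack.pop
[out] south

% maze.move dir='north'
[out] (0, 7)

% maze.sense dir='west'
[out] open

% stack.push x='west'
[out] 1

% maze.move dir='west'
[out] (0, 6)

% maze.sense dir='west'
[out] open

% stack.push x='west'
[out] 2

% maze.move dir='west'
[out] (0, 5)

% maze.sense dir='west'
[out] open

% stack.push x='west'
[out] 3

% maze.move dir='west'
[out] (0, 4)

% maze.sense dir='south'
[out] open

% stack.push x='south'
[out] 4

% maze.move dir='south'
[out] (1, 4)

% maze.sense dir='west'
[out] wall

% stack.pop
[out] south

% maze.move dir='north'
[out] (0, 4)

% maze.sense dir='west'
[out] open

% stack.push x='west'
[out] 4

% maze.move dir='west'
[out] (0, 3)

% maze.sense dir='west'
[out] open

% stack.push x='west'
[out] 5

% maze.move dir='west'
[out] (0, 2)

% maze.sense dir='south'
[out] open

% stack.push x='south'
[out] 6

% maze.move dir='south'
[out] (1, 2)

% maze.sense dir='south'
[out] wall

% maze.sense dir='west'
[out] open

% stack.push x='west'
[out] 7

% maze.move dir='west'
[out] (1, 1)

% maze.sense dir='north'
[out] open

% stack.push x='north'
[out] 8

% maze.move dir='north'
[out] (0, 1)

% maze.sense dir='west'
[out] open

% stack.push x='west'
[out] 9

% maze.move dir='west'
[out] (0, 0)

% maze.sense dir='south'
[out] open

% stack.push x='south'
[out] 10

% maze.move dir='south'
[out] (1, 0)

% maze.sense dir='south'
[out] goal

% maze.move dir='south'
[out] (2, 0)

Answer: (2, 0)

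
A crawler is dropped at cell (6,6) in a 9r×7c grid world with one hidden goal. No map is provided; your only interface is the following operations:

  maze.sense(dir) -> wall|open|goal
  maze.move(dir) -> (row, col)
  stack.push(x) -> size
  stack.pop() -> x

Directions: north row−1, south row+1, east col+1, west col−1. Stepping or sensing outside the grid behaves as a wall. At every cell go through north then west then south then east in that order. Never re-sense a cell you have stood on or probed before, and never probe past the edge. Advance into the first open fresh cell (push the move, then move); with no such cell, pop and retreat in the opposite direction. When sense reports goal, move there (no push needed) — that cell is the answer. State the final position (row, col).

Next I call sense passing dir: north, and observe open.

I use push passing x: north, → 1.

Invoking move passing dir: north, — result: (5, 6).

I use sense passing dir: north, → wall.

Calling sense passing dir: west, and see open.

I use push passing x: west, : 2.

I invoke move passing dir: west, : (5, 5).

Now I run sense passing dir: north, → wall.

I call sense passing dir: west, and get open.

I invoke push passing x: west, and observe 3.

I try move passing dir: west, and see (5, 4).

I invoke sense passing dir: north, and get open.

Next I call push passing x: north, and see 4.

I invoke move passing dir: north, which returns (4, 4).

I call sense passing dir: north, and observe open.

I run push passing x: north, which returns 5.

I invoke move passing dir: north, yielding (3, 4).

Calling sense passing dir: north, and observe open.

Invoking push passing x: north, giving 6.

Then move passing dir: north, and see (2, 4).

Then sense passing dir: north, giving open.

Next I call push passing x: north, and get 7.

Calling move passing dir: north, and observe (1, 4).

Now I run sense passing dir: north, and get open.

I invoke push passing x: north, which returns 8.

I use move passing dir: north, and observe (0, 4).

Now I run sense passing dir: west, and see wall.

Calling sense passing dir: east, giving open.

I invoke push passing x: east, which returns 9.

I run move passing dir: east, giving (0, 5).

I call sense passing dir: south, and observe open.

I use push passing x: south, which returns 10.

I try move passing dir: south, giving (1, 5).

Invoking sense passing dir: south, : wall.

I run sense passing dir: east, giving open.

Invoking push passing x: east, → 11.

I use move passing dir: east, : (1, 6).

I use sense passing dir: north, : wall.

Invoking sense passing dir: south, yielding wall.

I use pop, → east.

Invoking move passing dir: west, → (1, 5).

Then pop, and get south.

Invoking move passing dir: north, which returns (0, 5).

Calling pop(), and get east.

I call move passing dir: west, — result: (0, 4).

I invoke pop, and get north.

Calling move passing dir: south, — result: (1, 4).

Next I call sense passing dir: west, and get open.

Invoking push passing x: west, — result: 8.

Calling move passing dir: west, → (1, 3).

I call sense passing dir: west, : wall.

I call sense passing dir: south, → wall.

Calling pop, — result: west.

Now I run move passing dir: east, and get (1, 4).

I invoke pop(), and get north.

I invoke move passing dir: south, giving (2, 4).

Calling pop, giving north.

I invoke move passing dir: south, yielding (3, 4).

I call sense passing dir: west, and see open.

I run push passing x: west, and see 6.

Using move passing dir: west, → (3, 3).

Calling sense passing dir: west, → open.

Then push passing x: west, : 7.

Invoking move passing dir: west, yielding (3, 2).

I run sense passing dir: north, → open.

I invoke push passing x: north, giving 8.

Invoking move passing dir: north, which returns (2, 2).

I run sense passing dir: west, and see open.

Now I run push passing x: west, → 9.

Then move passing dir: west, → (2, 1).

I run sense passing dir: north, yielding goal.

Invoking move passing dir: north, — result: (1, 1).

Answer: (1, 1)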